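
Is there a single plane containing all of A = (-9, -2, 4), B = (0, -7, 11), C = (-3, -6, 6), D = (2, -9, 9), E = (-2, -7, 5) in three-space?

The plane through A, B, C has normal n = AB × AC = (18, 24, -6) and equation n·P = -234.
Checking the remaining points: n·D = -234, n·E = -234.
All equal -234, so all 5 points lie in one plane.

Yes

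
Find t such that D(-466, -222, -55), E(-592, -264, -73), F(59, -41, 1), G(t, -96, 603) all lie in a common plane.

416

Normal to plane DEF: n = (906, -2394, -756); plane equation n·P = 150852.
Requiring n·G = 150852: (906)t + (-226044) = 150852.
So t = 416.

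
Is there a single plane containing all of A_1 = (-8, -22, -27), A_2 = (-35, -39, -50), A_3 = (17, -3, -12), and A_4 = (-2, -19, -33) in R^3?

The four points are coplanar iff the 3×3 determinant with rows A_1A_2, A_1A_3, A_1A_4 is zero.
Rows: (-27, -17, -23), (25, 19, 15), (6, 3, -6).
Expanding along the first row: (-27)(-159) − (-17)(-240) + (-23)(-39) = 1110.
Nonzero ⇒ not coplanar.

No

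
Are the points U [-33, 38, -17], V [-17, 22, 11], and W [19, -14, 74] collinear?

UV = (16, -16, 28), UW = (52, -52, 91).
Each component of UW is 13/4 times the corresponding component of UV, so UW = 13/4·UV and the points are collinear.

Yes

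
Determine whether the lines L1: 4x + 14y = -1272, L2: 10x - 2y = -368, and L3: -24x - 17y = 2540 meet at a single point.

The three lines meet at one point iff the augmented coefficient matrix [aᵢ bᵢ cᵢ] has rank < 3, i.e. its determinant vanishes.
Here the determinant is 0.
It vanishes, so the lines are concurrent at (-52, -76).

Yes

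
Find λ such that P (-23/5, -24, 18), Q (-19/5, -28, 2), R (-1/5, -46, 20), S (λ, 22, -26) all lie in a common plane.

-69/5

The points are coplanar iff PQ · (PR × PS) = 0.
Expanding, this is linear in λ: (-360)λ + (-4968) = 0.
So λ = -69/5.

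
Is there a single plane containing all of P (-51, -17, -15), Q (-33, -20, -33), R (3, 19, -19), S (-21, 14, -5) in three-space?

Yes

A normal to the plane through P, Q, R is n = PQ × PR = (660, -900, 810).
The plane has equation n·X = -30510. For S: n·S = -30510.
Equal, so S lies in the plane and all four are coplanar.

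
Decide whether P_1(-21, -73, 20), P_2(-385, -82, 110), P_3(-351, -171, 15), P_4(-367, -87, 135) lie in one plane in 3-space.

The four points are coplanar iff the 3×3 determinant with rows P_1P_2, P_1P_3, P_1P_4 is zero.
Rows: (-364, -9, 90), (-330, -98, -5), (-346, -14, 115).
Expanding along the first row: (-364)(-11340) − (-9)(-39680) + (90)(-29288) = 1134720.
Nonzero ⇒ not coplanar.

No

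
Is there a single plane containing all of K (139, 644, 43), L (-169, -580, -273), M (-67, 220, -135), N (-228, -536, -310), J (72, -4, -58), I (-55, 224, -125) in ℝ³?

No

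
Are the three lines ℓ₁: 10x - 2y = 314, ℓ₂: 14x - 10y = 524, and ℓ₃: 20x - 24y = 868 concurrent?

Intersecting ℓ₁ and ℓ₂: solving the 2×2 system gives (x, y) = (523/18, -211/18).
Substitute into ℓ₃: (20)(523/18) + (-24)(-211/18) = 7762/9.
But ℓ₃ requires 868 ≠ 7762/9, so the three lines have no common point.

No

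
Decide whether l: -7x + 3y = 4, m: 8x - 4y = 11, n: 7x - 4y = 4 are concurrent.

No

Intersecting l and m: solving the 2×2 system gives (x, y) = (-49/4, -109/4).
Substitute into n: (7)(-49/4) + (-4)(-109/4) = 93/4.
But n requires 4 ≠ 93/4, so the three lines have no common point.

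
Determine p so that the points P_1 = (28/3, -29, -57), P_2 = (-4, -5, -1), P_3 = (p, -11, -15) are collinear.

Direction P_1P_2 = (-40/3, 24, 56). From the y-coordinate of P_3, the parameter along the line is τ = (-11 − (-29))/24 = 3/4.
Then p = 28/3 + 3/4·(-40/3) = -2/3.

-2/3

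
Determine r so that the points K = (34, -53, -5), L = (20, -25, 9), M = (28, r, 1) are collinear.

-41

Direction KL = (-14, 28, 14). From the x-coordinate of M, the parameter along the line is τ = (28 − 34)/(-14) = 3/7.
Then r = (-53) + 3/7·(28) = -41.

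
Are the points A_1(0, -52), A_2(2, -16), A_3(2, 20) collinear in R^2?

A_1A_2 = (2, 36), A_1A_3 = (2, 72).
Twice the signed area of △A_1A_2A_3 is (2)(72) − (36)(2) = 72.
The area is nonzero, so the three points are not collinear.

No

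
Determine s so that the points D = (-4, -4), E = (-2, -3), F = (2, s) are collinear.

Collinearity: (F − D) must be parallel to (E − D) = (2, 1).
Cross-multiplying the components: (s − (-4))·(2) = (6)·(1).
Solving gives s = -1.

-1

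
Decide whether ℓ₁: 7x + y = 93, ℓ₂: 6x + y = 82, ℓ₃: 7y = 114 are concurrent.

Lines aᵢx + bᵢy = cᵢ with pairwise distinct directions are concurrent exactly when det[aᵢ bᵢ cᵢ] = 0.
Here the determinant is 2.
Nonzero, so no common point exists.

No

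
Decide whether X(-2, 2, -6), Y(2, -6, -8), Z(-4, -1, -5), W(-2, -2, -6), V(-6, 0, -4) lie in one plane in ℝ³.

Yes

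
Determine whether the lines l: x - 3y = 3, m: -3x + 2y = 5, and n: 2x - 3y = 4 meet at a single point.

Lines aᵢx + bᵢy = cᵢ with pairwise distinct directions are concurrent exactly when det[aᵢ bᵢ cᵢ] = 0.
Here the determinant is -28.
Nonzero, so no common point exists.

No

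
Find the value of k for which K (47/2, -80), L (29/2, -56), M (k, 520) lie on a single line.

-403/2

Collinearity: (M − K) must be parallel to (L − K) = (-9, 24).
Cross-multiplying the components: (k − 47/2)·(24) = (600)·(-9).
Solving gives k = -403/2.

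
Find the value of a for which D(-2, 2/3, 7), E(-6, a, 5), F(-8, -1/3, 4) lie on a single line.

Collinearity requires DE × DF = 0; each component is linear in a.
The x-component gives (-3)a + (0) = 0, so a = 0.
The remaining components then also vanish.

0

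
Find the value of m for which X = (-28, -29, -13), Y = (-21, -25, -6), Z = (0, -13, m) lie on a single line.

Collinearity requires XY × XZ = 0; each component is linear in m.
The x-component gives (4)m + (-60) = 0, so m = 15.
The remaining components then also vanish.

15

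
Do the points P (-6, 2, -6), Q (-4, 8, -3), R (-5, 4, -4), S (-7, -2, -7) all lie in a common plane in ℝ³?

A normal to the plane through P, Q, R is n = PQ × PR = (6, -1, -2).
The plane has equation n·X = -26. For S: n·S = -26.
Equal, so S lies in the plane and all four are coplanar.

Yes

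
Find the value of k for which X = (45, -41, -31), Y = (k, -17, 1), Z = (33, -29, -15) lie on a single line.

Direction XZ = (-12, 12, 16). From the y-coordinate of Y, the parameter along the line is τ = (-17 − (-41))/12 = 2.
Then k = 45 + 2·(-12) = 21.

21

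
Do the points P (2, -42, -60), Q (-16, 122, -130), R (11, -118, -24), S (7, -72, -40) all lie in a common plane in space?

No

The four points are coplanar iff the 3×3 determinant with rows PQ, PR, PS is zero.
Rows: (-18, 164, -70), (9, -76, 36), (5, -30, 20).
Expanding along the first row: (-18)(-440) − (164)(0) + (-70)(110) = 220.
Nonzero ⇒ not coplanar.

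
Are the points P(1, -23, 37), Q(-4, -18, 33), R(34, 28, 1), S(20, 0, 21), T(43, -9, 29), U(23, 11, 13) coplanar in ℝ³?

The plane through P, Q, R has normal n = PQ × PR = (24, -312, -420) and equation n·X = -8340.
Checking the remaining points: n·S = -8340, n·T = -8340, n·U = -8340.
All equal -8340, so all 6 points lie in one plane.

Yes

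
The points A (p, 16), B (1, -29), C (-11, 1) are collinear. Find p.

-17

Collinearity: (A − B) must be parallel to (C − B) = (-12, 30).
Cross-multiplying the components: (p − 1)·(30) = (45)·(-12).
Solving gives p = -17.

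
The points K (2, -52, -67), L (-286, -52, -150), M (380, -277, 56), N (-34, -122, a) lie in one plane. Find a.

-73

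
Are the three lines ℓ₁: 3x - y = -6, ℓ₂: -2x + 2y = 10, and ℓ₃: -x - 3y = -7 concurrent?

No

Lines aᵢx + bᵢy = cᵢ with pairwise distinct directions are concurrent exactly when det[aᵢ bᵢ cᵢ] = 0.
Here the determinant is 24.
Nonzero, so no common point exists.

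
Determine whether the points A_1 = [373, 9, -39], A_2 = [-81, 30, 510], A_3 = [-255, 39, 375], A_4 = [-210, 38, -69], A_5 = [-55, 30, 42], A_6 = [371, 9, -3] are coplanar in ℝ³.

The plane through A_1, A_2, A_3 has normal n = A_1A_2 × A_1A_3 = (-7776, -156816, -432) and equation n·P = -4294944.
Checking the remaining points: n·A_4 = -4296240, n·A_5 = -4294944, n·A_6 = -4294944.
Since n·A_4 = -4296240 ≠ -4294944, A_4 is off the plane and the points are not all coplanar.

No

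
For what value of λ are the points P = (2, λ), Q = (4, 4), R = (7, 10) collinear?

Collinearity: (P − Q) must be parallel to (R − Q) = (3, 6).
Cross-multiplying the components: (λ − 4)·(3) = (-2)·(6).
Solving gives λ = 0.

0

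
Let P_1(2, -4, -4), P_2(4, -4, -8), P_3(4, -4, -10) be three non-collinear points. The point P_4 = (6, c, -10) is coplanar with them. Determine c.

-4

Coplanarity requires P_1P_2 · (P_1P_3 × P_1P_4) = 0.
P_1P_2 = (2, 0, -4), P_1P_3 = (2, 0, -6); the triple product is linear in c with coefficient 4 and constant term 16.
Setting it to zero: c = -4.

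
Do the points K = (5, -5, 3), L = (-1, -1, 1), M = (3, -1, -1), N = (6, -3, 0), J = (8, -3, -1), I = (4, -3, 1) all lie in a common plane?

The plane through K, L, M has normal n = KL × KM = (-8, -20, -16) and equation n·P = 12.
Checking the remaining points: n·N = 12, n·J = 12, n·I = 12.
All equal 12, so all 6 points lie in one plane.

Yes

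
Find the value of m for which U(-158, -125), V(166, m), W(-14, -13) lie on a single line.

Collinearity: (V − U) must be parallel to (W − U) = (144, 112).
Cross-multiplying the components: (m − (-125))·(144) = (324)·(112).
Solving gives m = 127.

127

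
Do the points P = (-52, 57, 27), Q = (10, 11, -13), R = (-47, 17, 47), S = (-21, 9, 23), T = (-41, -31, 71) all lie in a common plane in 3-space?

The plane through P, Q, R has normal n = PQ × PR = (-2520, -1440, -2250) and equation n·X = -11790.
Checking the remaining points: n·S = -11790, n·T = -11790.
All equal -11790, so all 5 points lie in one plane.

Yes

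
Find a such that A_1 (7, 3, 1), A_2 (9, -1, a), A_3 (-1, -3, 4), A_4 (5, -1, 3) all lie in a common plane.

3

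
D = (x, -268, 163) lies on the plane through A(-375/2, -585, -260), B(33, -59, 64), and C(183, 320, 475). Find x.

-66

Coplanarity requires AB · (AC × AD) = 0.
AB = (441/2, 526, 324), AC = (741/2, 905, 735); the triple product is linear in x with coefficient 93390 and constant term 6163740.
Setting it to zero: x = -66.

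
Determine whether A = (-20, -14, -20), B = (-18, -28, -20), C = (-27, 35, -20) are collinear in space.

AB = (2, -14, 0), AC = (-7, 49, 0).
AB × AC = (0, 0, 0).
The cross product vanishes, so the three points are collinear.

Yes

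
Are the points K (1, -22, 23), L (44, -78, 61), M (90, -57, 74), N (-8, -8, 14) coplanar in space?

No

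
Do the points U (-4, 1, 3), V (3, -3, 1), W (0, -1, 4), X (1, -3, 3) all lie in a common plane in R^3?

No

With U as base: UV = (7, -4, -2), UW = (4, -2, 1), UX = (5, -4, 0).
UW × UX = (4, 5, -6).
UV · (UW × UX) = 20.
Since 20 ≠ 0, the four points are not coplanar.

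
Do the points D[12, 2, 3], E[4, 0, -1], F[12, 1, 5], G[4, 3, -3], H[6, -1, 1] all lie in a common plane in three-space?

The plane through D, E, F has normal n = DE × DF = (-8, 16, 8) and equation n·P = -40.
Checking the remaining points: n·G = -8, n·H = -56.
Since n·G = -8 ≠ -40, G is off the plane and the points are not all coplanar.

No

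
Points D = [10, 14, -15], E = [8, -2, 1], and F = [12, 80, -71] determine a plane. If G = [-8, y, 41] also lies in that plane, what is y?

-20

A normal to the plane is n = DE × DF = (-160, -80, -100).
G lies in the plane iff n · DG = 0.
This gives (-80)y + (-1600) = 0, so y = -20.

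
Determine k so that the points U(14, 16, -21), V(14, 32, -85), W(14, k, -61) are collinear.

26

Direction UV = (0, 16, -64). From the z-coordinate of W, the parameter along the line is τ = (-61 − (-21))/(-64) = 5/8.
Then k = 16 + 5/8·(16) = 26.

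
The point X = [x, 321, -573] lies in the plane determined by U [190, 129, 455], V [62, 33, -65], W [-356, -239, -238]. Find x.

534

Coplanarity requires UV · (UW × UX) = 0.
UV = (-128, -96, -520), UW = (-546, -368, -693); the triple product is linear in x with coefficient -124832 and constant term 66660288.
Setting it to zero: x = 534.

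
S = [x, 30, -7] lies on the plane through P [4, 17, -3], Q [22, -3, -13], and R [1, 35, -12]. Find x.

0

The plane through P, Q, R has equation 360x + 192y + 264z = 3912.
Substituting S: (360)x + (3912) = 3912, so x = 0.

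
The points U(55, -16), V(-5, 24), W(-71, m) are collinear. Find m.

68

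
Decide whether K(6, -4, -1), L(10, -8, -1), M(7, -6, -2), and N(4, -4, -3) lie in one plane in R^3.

A normal to the plane through K, L, M is n = KL × KM = (4, 4, -4).
The plane has equation n·P = 12. For N: n·N = 12.
Equal, so N lies in the plane and all four are coplanar.

Yes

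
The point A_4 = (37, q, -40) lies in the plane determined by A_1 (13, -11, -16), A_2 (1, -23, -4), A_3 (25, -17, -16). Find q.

A normal to the plane is n = A_1A_2 × A_1A_3 = (72, 144, 216).
A_4 lies in the plane iff n · A_1A_4 = 0.
This gives (144)q + (-1872) = 0, so q = 13.

13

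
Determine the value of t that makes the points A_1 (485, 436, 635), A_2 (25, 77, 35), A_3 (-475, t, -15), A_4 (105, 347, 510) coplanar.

Normal to plane A_1A_2A_4: n = (-8525, 170500, -95480); plane equation n·P = 9573575.
Requiring n·A_3 = 9573575: (170500)t + (5481575) = 9573575.
So t = 24.

24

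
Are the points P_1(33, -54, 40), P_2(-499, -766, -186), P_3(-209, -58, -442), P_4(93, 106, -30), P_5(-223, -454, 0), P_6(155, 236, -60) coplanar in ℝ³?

The plane through P_1, P_2, P_3 has normal n = P_1P_2 × P_1P_3 = (342280, -201732, -170176) and equation n·P = 15381728.
Checking the remaining points: n·P_4 = 15553728, n·P_5 = 15257888, n·P_6 = 15655208.
Since n·P_4 = 15553728 ≠ 15381728, P_4 is off the plane and the points are not all coplanar.

No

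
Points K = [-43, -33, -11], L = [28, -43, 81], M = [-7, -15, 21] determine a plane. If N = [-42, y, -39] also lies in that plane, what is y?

The plane through K, L, M has equation −1976x + 1040y + 1638z = 32630.
Substituting N: (1040)y + (19110) = 32630, so y = 13.

13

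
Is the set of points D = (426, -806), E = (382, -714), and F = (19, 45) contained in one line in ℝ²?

DE = (-44, 92), DF = (-407, 851).
det[DE; DF] = (-44)(851) − (92)(-407) = 0.
The determinant is zero, so the points are collinear.

Yes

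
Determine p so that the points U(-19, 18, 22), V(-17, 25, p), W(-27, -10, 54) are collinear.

Collinearity requires UV × UW = 0; each component is linear in p.
The x-component gives (28)p + (-392) = 0, so p = 14.
The remaining components then also vanish.

14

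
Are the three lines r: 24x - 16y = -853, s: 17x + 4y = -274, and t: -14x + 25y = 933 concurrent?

No

Lines aᵢx + bᵢy = cᵢ with pairwise distinct directions are concurrent exactly when det[aᵢ bᵢ cᵢ] = 0.
Here the determinant is 36075.
Nonzero, so no common point exists.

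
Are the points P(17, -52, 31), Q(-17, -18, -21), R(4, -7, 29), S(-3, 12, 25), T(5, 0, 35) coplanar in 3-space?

Yes

The plane through P, Q, R has normal n = PQ × PR = (2272, 608, -1088) and equation n·X = -26720.
Checking the remaining points: n·S = -26720, n·T = -26720.
All equal -26720, so all 5 points lie in one plane.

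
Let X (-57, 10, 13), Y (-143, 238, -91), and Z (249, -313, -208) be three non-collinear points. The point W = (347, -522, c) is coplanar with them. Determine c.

-151

The plane through X, Y, Z has equation −83980x − 50830y − 41990z = 3732690.
Substituting W: (-41990)c + (-2607800) = 3732690, so c = -151.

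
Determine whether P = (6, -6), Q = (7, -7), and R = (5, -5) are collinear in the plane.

Yes

PQ = (1, -1), PR = (-1, 1).
Twice the signed area of △PQR is (1)(1) − (-1)(-1) = 0.
The triangle is degenerate (zero area), so the points are collinear.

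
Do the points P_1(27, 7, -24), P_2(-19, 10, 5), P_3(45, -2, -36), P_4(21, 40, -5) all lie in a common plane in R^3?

A normal to the plane through P_1, P_2, P_3 is n = P_1P_2 × P_1P_3 = (225, -30, 360).
The plane has equation n·P = -2775. For P_4: n·P_4 = 1725.
1725 ≠ -2775, so P_4 is off the plane.

No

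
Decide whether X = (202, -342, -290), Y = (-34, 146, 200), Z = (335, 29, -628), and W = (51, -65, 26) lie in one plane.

With X as base: XY = (-236, 488, 490), XZ = (133, 371, -338), XW = (-151, 277, 316).
XZ × XW = (210862, 9010, 92862).
XY · (XZ × XW) = 135828.
Since 135828 ≠ 0, the four points are not coplanar.

No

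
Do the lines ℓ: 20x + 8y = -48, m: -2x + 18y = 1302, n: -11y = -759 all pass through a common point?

Yes

Lines aᵢx + bᵢy = cᵢ with pairwise distinct directions are concurrent exactly when det[aᵢ bᵢ cᵢ] = 0.
Here the determinant is 0.
It vanishes, so the lines are concurrent at (-30, 69).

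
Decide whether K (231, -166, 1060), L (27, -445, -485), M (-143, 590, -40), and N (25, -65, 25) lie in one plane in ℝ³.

No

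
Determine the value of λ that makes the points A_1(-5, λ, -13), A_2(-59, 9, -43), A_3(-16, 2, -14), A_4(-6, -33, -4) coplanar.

66

The points are coplanar iff A_1A_2 · (A_1A_3 × A_1A_4) = 0.
Expanding, this is linear in λ: (140)λ + (-9240) = 0.
So λ = 66.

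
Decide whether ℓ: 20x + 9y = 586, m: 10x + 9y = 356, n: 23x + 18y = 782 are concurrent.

No

Intersecting ℓ and m: solving the 2×2 system gives (x, y) = (23, 14).
Substitute into n: (23)(23) + (18)(14) = 781.
But n requires 782 ≠ 781, so the three lines have no common point.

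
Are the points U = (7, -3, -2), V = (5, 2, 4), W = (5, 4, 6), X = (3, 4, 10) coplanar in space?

The four points are coplanar iff the 3×3 determinant with rows UV, UW, UX is zero.
Rows: (-2, 5, 6), (-2, 7, 8), (-4, 7, 12).
Expanding along the first row: (-2)(28) − (5)(8) + (6)(14) = -12.
Nonzero ⇒ not coplanar.

No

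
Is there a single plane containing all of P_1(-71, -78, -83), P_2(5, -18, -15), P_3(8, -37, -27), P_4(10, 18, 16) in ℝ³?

With P_1 as base: P_1P_2 = (76, 60, 68), P_1P_3 = (79, 41, 56), P_1P_4 = (81, 96, 99).
P_1P_3 × P_1P_4 = (-1317, -3285, 4263).
P_1P_2 · (P_1P_3 × P_1P_4) = -7308.
Since -7308 ≠ 0, the four points are not coplanar.

No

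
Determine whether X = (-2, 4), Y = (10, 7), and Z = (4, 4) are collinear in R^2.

XY = (12, 3), XZ = (6, 0).
Twice the signed area of △XYZ is (12)(0) − (3)(6) = -18.
The area is nonzero, so the three points are not collinear.

No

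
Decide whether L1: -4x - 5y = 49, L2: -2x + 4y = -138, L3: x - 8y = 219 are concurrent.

Intersecting L1 and L2: solving the 2×2 system gives (x, y) = (19, -25).
Substitute into L3: (1)(19) + (-8)(-25) = 219.
This equals 219, so (19, -25) lies on all three lines and they are concurrent.

Yes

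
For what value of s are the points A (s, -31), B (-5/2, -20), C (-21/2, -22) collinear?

The three points are collinear iff det[AB; AC] = 0.
This determinant is linear in s: (2)s + (93) = 0, so s = -93/2.

-93/2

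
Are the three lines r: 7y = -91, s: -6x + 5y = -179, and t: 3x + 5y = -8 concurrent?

Intersecting r and s: solving the 2×2 system gives (x, y) = (19, -13).
Substitute into t: (3)(19) + (5)(-13) = -8.
This equals -8, so (19, -13) lies on all three lines and they are concurrent.

Yes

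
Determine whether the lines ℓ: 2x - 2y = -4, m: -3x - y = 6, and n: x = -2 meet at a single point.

Intersecting ℓ and m: solving the 2×2 system gives (x, y) = (-2, 0).
Substitute into n: (1)(-2) + (0)(0) = -2.
This equals -2, so (-2, 0) lies on all three lines and they are concurrent.

Yes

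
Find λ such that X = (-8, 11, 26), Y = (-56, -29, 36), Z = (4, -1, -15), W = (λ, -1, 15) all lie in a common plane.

Normal to plane XYZ: n = (1760, -1848, 1056); plane equation n·P = -6952.
Requiring n·W = -6952: (1760)λ + (17688) = -6952.
So λ = -14.

-14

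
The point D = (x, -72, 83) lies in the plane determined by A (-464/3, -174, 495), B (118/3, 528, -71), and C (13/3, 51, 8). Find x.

-22

Coplanarity requires AB · (AC × AD) = 0.
AB = (194, 702, -566), AC = (159, 225, -487); the triple product is linear in x with coefficient -214524 and constant term -4719528.
Setting it to zero: x = -22.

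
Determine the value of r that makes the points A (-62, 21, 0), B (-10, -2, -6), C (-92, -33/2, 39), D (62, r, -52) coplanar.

20

Normal to plane ABC: n = (-1122, -1848, -2640); plane equation n·P = 30756.
Requiring n·D = 30756: (-1848)r + (67716) = 30756.
So r = 20.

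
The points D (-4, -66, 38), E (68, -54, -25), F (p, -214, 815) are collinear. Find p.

-892

Direction DE = (72, 12, -63). From the y-coordinate of F, the parameter along the line is τ = (-214 − (-66))/12 = -37/3.
Then p = (-4) + (-37/3)·(72) = -892.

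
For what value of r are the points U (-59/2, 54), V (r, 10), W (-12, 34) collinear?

The three points are collinear iff det[UV; UW] = 0.
This determinant is linear in r: (-20)r + (180) = 0, so r = 9.

9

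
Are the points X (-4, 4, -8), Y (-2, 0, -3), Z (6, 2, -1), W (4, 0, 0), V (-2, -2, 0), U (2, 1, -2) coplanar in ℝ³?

The plane through X, Y, Z has normal n = XY × XZ = (-18, 36, 36) and equation n·P = -72.
Checking the remaining points: n·W = -72, n·V = -36, n·U = -72.
Since n·V = -36 ≠ -72, V is off the plane and the points are not all coplanar.

No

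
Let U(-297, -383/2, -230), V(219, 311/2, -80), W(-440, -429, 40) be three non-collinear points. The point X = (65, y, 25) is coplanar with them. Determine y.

-16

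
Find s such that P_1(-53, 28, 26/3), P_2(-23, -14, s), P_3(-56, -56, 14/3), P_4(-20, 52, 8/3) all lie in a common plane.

-1/3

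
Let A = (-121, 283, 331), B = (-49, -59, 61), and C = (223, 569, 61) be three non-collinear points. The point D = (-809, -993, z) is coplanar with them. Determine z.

497

Coplanarity requires AB · (AC × AD) = 0.
AB = (72, -342, -270), AC = (344, 286, -270); the triple product is linear in z with coefficient 138240 and constant term -68705280.
Setting it to zero: z = 497.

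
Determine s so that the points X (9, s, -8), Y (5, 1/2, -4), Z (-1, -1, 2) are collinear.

3/2

Collinearity requires XY × XZ = 0; each component is linear in s.
The x-component gives (-6)s + (9) = 0, so s = 3/2.
The remaining components then also vanish.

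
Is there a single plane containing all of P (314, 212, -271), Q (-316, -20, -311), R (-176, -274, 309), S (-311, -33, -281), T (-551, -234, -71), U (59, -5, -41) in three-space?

The plane through P, Q, R has normal n = PQ × PR = (-154000, 385000, 192500) and equation n·X = -18903500.
Checking the remaining points: n·S = -18903500, n·T = -18903500, n·U = -18903500.
All equal -18903500, so all 6 points lie in one plane.

Yes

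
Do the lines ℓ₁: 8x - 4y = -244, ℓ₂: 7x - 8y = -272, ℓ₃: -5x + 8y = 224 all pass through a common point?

Intersecting ℓ₁ and ℓ₂: solving the 2×2 system gives (x, y) = (-24, 13).
Substitute into ℓ₃: (-5)(-24) + (8)(13) = 224.
This equals 224, so (-24, 13) lies on all three lines and they are concurrent.

Yes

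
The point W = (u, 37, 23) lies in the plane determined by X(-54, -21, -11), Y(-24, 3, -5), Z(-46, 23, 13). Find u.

Coplanarity requires XY · (XZ × XW) = 0.
XY = (30, 24, 6), XZ = (8, 44, 24); the triple product is linear in u with coefficient 312 and constant term 16224.
Setting it to zero: u = -52.

-52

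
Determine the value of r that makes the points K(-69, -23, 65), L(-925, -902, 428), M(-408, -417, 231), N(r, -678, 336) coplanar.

-700

Normal to plane KLM: n = (-2892, 19039, 39283); plane equation n·P = 2315046.
Requiring n·N = 2315046: (-2892)r + (290646) = 2315046.
So r = -700.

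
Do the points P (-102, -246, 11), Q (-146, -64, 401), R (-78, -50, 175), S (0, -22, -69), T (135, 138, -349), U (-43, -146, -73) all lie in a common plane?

The plane through P, Q, R has normal n = PQ × PR = (-46592, 16576, -12992) and equation n·X = 531776.
Checking the remaining points: n·S = 531776, n·T = 531776, n·U = 531776.
All equal 531776, so all 6 points lie in one plane.

Yes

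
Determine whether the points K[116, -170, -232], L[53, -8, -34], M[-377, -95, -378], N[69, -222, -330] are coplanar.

Yes

A normal to the plane through K, L, M is n = KL × KM = (-38502, -106812, 75141).
The plane has equation n·P = -3740904. For N: n·N = -3740904.
Equal, so N lies in the plane and all four are coplanar.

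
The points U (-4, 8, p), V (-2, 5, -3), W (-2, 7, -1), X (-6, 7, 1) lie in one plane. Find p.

1

Coplanarity ⇔ det[UV; UW; UX] = 0.
Expanding, this is linear in p: (-8)p + (8) = 0.
So p = 1.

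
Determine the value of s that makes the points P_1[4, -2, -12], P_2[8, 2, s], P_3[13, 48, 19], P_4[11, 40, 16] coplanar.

-21

The points are coplanar iff P_1P_2 · (P_1P_3 × P_1P_4) = 0.
Expanding, this is linear in s: (28)s + (588) = 0.
So s = -21.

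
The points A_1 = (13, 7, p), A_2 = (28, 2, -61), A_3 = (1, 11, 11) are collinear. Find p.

Direction A_2A_3 = (-27, 9, 72). From the x-coordinate of A_1, the parameter along the line is τ = (13 − 28)/(-27) = 5/9.
Then p = (-61) + 5/9·(72) = -21.

-21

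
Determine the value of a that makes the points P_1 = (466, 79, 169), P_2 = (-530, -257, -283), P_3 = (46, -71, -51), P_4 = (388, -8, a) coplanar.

Coplanarity ⇔ det[P_1P_2; P_1P_3; P_1P_4] = 0.
Expanding, this is linear in a: (8280)a + (670680) = 0.
So a = -81.

-81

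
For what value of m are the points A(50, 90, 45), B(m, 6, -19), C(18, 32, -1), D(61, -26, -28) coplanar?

14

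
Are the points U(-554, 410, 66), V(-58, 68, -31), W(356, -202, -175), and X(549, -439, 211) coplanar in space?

Yes

The four points are coplanar iff the 3×3 determinant with rows UV, UW, UX is zero.
Rows: (496, -342, -97), (910, -612, -241), (1103, -849, 145).
Expanding along the first row: (496)(-293349) − (-342)(397773) + (-97)(-97554) = 0.
Zero determinant ⇒ coplanar.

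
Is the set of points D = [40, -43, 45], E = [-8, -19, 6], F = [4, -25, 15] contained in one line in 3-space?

No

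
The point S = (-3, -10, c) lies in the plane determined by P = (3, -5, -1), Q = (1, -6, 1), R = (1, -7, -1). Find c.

1

Coplanarity requires PQ · (PR × PS) = 0.
PQ = (-2, -1, 2), PR = (-2, -2, 0); the triple product is linear in c with coefficient 2 and constant term -2.
Setting it to zero: c = 1.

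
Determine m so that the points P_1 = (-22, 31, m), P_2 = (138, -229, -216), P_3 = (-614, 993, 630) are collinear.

Collinearity requires P_1P_2 × P_1P_3 = 0; each component is linear in m.
The x-component gives (1222)m + (43992) = 0, so m = -36.
The remaining components then also vanish.

-36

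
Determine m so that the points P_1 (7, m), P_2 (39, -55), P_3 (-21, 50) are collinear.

Collinearity: (P_1 − P_2) must be parallel to (P_3 − P_2) = (-60, 105).
Cross-multiplying the components: (m − (-55))·(-60) = (-32)·(105).
Solving gives m = 1.

1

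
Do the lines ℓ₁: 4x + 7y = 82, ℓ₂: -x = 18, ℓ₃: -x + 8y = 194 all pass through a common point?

Yes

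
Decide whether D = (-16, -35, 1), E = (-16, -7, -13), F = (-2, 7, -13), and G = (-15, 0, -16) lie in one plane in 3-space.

Yes

With D as base: DE = (0, 28, -14), DF = (14, 42, -14), DG = (1, 35, -17).
DF × DG = (-224, 224, 448).
DE · (DF × DG) = 0.
The scalar triple product vanishes, so the four points are coplanar.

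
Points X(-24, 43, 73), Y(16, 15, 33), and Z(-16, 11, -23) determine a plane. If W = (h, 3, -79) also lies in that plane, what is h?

A normal to the plane is n = XY × XZ = (1408, 3520, -1056).
W lies in the plane iff n · XW = 0.
This gives (1408)h + (53504) = 0, so h = -38.

-38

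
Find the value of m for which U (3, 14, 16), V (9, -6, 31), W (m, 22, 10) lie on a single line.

Direction UV = (6, -20, 15). From the y-coordinate of W, the parameter along the line is τ = (22 − 14)/(-20) = -2/5.
Then m = 3 + (-2/5)·(6) = 3/5.

3/5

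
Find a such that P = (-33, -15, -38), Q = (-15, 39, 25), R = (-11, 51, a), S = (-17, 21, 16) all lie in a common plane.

39

Coplanarity ⇔ det[PQ; PR; PS] = 0.
Expanding, this is linear in a: (216)a + (-8424) = 0.
So a = 39.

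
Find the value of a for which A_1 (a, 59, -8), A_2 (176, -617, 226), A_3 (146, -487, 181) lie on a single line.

Collinearity requires A_1A_2 × A_1A_3 = 0; each component is linear in a.
The y-component gives (-45)a + (900) = 0, so a = 20.
The remaining components then also vanish.

20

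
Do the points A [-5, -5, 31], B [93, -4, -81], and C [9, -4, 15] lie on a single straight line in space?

No

AB = (98, 1, -112), AC = (14, 1, -16).
Comparing components 2 and 3: (1)(-16) − (-112)(1) = 96 ≠ 0, so AB and AC are not parallel and the points are not collinear.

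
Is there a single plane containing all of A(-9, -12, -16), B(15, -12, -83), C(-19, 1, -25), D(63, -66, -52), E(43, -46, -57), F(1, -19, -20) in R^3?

No

The plane through A, B, C has normal n = AB × AC = (871, 886, 312) and equation n·P = -23463.
Checking the remaining points: n·D = -19827, n·E = -21087, n·F = -22203.
Since n·D = -19827 ≠ -23463, D is off the plane and the points are not all coplanar.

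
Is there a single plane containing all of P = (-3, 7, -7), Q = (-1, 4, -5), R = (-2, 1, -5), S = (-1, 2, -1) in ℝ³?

No

A normal to the plane through P, Q, R is n = PQ × PR = (6, -2, -9).
The plane has equation n·X = 31. For S: n·S = -1.
-1 ≠ 31, so S is off the plane.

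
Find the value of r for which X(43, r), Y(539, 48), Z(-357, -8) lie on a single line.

17

The three points are collinear iff det[XY; XZ] = 0.
This determinant is linear in r: (-896)r + (15232) = 0, so r = 17.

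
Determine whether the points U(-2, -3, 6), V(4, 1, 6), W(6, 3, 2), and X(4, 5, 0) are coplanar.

No

The four points are coplanar iff the 3×3 determinant with rows UV, UW, UX is zero.
Rows: (6, 4, 0), (8, 6, -4), (6, 8, -6).
Expanding along the first row: (6)(-4) − (4)(-24) + (0)(28) = 72.
Nonzero ⇒ not coplanar.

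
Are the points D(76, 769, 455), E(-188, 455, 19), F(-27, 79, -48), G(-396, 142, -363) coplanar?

A normal to the plane through D, E, F is n = DE × DF = (-142898, -87884, 149818).
The plane has equation n·P = -10275854. For G: n·G = -10275854.
Equal, so G lies in the plane and all four are coplanar.

Yes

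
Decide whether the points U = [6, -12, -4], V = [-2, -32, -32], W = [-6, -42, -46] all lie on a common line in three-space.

UV = (-8, -20, -28), UW = (-12, -30, -42).
Each component of UW is 3/2 times the corresponding component of UV, so UW = 3/2·UV and the points are collinear.

Yes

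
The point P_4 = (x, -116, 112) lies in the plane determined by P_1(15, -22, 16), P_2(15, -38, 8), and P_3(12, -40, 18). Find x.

-24

The plane through P_1, P_2, P_3 has equation −176x + 24y − 48z = -3936.
Substituting P_4: (-176)x + (-8160) = -3936, so x = -24.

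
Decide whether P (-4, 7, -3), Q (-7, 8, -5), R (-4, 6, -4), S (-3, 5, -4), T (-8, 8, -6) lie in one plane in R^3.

The plane through P, Q, R has normal n = PQ × PR = (-3, -3, 3) and equation n·X = -18.
Checking the remaining points: n·S = -18, n·T = -18.
All equal -18, so all 5 points lie in one plane.

Yes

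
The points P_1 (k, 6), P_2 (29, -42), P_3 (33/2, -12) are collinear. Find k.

9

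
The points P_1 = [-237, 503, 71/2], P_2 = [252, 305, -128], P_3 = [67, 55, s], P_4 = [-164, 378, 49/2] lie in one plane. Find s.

-41/2

Normal to plane P_1P_2P_4: n = (-36519/2, -13113/2, -46671); plane equation n·P = -1254477/2.
Requiring n·P_3 = -1254477/2: (-46671)s + (-1583994) = -1254477/2.
So s = -41/2.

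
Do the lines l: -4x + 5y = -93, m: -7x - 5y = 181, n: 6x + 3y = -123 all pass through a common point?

Yes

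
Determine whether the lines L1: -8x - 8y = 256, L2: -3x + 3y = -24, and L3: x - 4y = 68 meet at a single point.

Yes

Intersecting L1 and L2: solving the 2×2 system gives (x, y) = (-12, -20).
Substitute into L3: (1)(-12) + (-4)(-20) = 68.
This equals 68, so (-12, -20) lies on all three lines and they are concurrent.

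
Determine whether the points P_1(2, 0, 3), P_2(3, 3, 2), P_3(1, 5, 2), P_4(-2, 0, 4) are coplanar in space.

A normal to the plane through P_1, P_2, P_3 is n = P_1P_2 × P_1P_3 = (2, 2, 8).
The plane has equation n·P = 28. For P_4: n·P_4 = 28.
Equal, so P_4 lies in the plane and all four are coplanar.

Yes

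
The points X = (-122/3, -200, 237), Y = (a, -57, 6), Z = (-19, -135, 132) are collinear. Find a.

Direction XZ = (65/3, 65, -105). From the y-coordinate of Y, the parameter along the line is τ = (-57 − (-200))/65 = 11/5.
Then a = (-122/3) + 11/5·(65/3) = 7.

7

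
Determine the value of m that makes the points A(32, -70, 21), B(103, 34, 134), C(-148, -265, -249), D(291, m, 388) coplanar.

Normal to plane ABC: n = (-6045, -1170, 4875); plane equation n·P = -9165.
Requiring n·D = -9165: (-1170)m + (132405) = -9165.
So m = 121.

121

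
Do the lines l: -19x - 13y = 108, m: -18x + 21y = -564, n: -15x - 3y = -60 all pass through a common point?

Yes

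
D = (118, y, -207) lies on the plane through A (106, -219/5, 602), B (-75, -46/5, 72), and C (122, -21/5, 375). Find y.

Coplanarity requires AB · (AC × AD) = 0.
AB = (-181, 173/5, -530), AC = (16, 198/5, -227); the triple product is linear in y with coefficient -49567 and constant term 21165109/5.
Setting it to zero: y = 427/5.

427/5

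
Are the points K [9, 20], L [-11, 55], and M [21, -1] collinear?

Yes

KL = (-20, 35), KM = (12, -21).
Checking proportionality: KM = -3/5·KL, so the vectors are parallel and the points are collinear.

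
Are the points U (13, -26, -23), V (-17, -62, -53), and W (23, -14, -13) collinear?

UV = (-30, -36, -30), UW = (10, 12, 10).
UV × UW = (0, 0, 0).
The cross product vanishes, so the three points are collinear.

Yes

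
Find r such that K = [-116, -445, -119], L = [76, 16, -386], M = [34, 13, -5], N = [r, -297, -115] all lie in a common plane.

Coplanarity ⇔ det[KL; KM; KN] = 0.
Expanding, this is linear in r: (174840)r + (11189760) = 0.
So r = -64.

-64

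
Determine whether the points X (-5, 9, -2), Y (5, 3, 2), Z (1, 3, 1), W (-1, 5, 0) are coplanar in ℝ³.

With X as base: XY = (10, -6, 4), XZ = (6, -6, 3), XW = (4, -4, 2).
XZ × XW = (0, 0, 0).
XY · (XZ × XW) = 0.
The scalar triple product vanishes, so the four points are coplanar.

Yes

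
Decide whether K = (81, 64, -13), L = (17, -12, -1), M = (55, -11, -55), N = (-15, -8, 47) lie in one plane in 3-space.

The four points are coplanar iff the 3×3 determinant with rows KL, KM, KN is zero.
Rows: (-64, -76, 12), (-26, -75, -42), (-96, -72, 60).
Expanding along the first row: (-64)(-7524) − (-76)(-5592) + (12)(-5328) = -7392.
Nonzero ⇒ not coplanar.

No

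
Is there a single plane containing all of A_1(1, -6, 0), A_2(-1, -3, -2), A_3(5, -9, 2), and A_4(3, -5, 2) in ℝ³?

No

The four points are coplanar iff the 3×3 determinant with rows A_1A_2, A_1A_3, A_1A_4 is zero.
Rows: (-2, 3, -2), (4, -3, 2), (2, 1, 2).
Expanding along the first row: (-2)(-8) − (3)(4) + (-2)(10) = -16.
Nonzero ⇒ not coplanar.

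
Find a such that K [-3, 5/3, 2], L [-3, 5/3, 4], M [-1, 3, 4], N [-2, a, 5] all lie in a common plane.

7/3

The points are coplanar iff KL · (KM × KN) = 0.
Expanding, this is linear in a: (4)a + (-28/3) = 0.
So a = 7/3.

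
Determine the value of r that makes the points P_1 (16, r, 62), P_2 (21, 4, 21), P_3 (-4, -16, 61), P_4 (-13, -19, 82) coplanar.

The points are coplanar iff P_1P_2 · (P_1P_3 × P_1P_4) = 0.
Expanding, this is linear in r: (-165)r + (3465) = 0.
So r = 21.

21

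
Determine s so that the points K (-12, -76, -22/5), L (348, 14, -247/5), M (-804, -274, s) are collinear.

473/5

Direction KL = (360, 90, -45). From the x-coordinate of M, the parameter along the line is τ = (-804 − (-12))/360 = -11/5.
Then s = (-22/5) + (-11/5)·(-45) = 473/5.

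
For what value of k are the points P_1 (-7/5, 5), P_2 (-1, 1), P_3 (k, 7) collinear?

The three points are collinear iff det[P_1P_2; P_1P_3] = 0.
This determinant is linear in k: (4)k + (32/5) = 0, so k = -8/5.

-8/5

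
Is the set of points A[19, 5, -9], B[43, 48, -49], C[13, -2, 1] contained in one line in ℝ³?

AB = (24, 43, -40), AC = (-6, -7, 10).
AB × AC = (150, 0, 90).
The cross product is nonzero, so the points do not lie on one line.

No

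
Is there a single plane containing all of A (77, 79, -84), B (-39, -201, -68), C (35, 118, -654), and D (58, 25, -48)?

Yes

The four points are coplanar iff the 3×3 determinant with rows AB, AC, AD is zero.
Rows: (-116, -280, 16), (-42, 39, -570), (-19, -54, 36).
Expanding along the first row: (-116)(-29376) − (-280)(-12342) + (16)(3009) = 0.
Zero determinant ⇒ coplanar.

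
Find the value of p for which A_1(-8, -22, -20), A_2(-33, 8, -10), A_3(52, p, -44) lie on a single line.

Collinearity requires A_1A_2 × A_1A_3 = 0; each component is linear in p.
The x-component gives (-10)p + (-940) = 0, so p = -94.
The remaining components then also vanish.

-94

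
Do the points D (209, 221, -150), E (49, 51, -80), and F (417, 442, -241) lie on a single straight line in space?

Yes

DE = (-160, -170, 70), DF = (208, 221, -91).
Each component of DF is -13/10 times the corresponding component of DE, so DF = -13/10·DE and the points are collinear.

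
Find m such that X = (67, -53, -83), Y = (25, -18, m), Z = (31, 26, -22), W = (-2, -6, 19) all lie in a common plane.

-20

Coplanarity ⇔ det[XY; XZ; XW] = 0.
Expanding, this is linear in m: (3759)m + (75180) = 0.
So m = -20.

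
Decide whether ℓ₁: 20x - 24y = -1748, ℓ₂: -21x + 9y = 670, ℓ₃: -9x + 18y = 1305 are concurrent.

The three lines meet at one point iff the augmented coefficient matrix [aᵢ bᵢ cᵢ] has rank < 3, i.e. its determinant vanishes.
Here the determinant is -144.
Nonzero, so no common point exists.

No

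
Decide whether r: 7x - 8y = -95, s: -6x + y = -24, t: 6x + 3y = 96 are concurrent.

The three lines meet at one point iff the augmented coefficient matrix [aᵢ bᵢ cᵢ] has rank < 3, i.e. its determinant vanishes.
Here the determinant is 0.
It vanishes, so the lines are concurrent at (7, 18).

Yes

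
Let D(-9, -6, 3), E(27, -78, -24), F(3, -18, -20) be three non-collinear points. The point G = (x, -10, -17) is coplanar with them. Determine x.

The plane through D, E, F has equation 1332x + 504y + 432z = -13716.
Substituting G: (1332)x + (-12384) = -13716, so x = -1.

-1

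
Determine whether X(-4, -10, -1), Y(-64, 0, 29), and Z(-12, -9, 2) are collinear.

No

XY = (-60, 10, 30), XZ = (-8, 1, 3).
Comparing components 3 and 1: (30)(-8) − (-60)(3) = -60 ≠ 0, so XY and XZ are not parallel and the points are not collinear.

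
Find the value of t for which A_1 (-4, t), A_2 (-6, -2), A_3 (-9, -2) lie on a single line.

-2

Collinearity: (A_1 − A_2) must be parallel to (A_3 − A_2) = (-3, 0).
Cross-multiplying the components: (t − (-2))·(-3) = (2)·(0).
Solving gives t = -2.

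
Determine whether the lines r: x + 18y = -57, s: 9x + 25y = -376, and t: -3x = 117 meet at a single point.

Yes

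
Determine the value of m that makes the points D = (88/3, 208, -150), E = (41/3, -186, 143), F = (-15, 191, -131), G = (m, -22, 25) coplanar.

Normal to plane DEF: n = (-2505, -12692, -17201); plane equation n·P = -133266.
Requiring n·G = -133266: (-2505)m + (-150801) = -133266.
So m = -7.

-7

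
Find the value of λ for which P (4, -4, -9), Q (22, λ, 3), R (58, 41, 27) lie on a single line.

11

Collinearity requires PQ × PR = 0; each component is linear in λ.
The x-component gives (36)λ + (-396) = 0, so λ = 11.
The remaining components then also vanish.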